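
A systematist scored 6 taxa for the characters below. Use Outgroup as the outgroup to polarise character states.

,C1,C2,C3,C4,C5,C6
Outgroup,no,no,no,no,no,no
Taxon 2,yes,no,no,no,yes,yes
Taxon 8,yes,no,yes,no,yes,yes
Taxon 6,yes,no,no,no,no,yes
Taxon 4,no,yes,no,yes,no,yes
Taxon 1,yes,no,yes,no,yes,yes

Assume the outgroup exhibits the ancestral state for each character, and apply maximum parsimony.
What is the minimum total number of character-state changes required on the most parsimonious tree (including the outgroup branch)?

6

The outgroup has state 'no' for every character, so 'yes' is the derived state throughout.
C1: derived state 'yes' in Taxon 1, Taxon 2, Taxon 6, and Taxon 8 only — synapomorphy for {Taxon 1, Taxon 2, Taxon 6, Taxon 8}.
C2: derived state 'yes' in Taxon 4 only — an autapomorphy, so it tells us nothing about relationships among taxa.
C3 (derived state 'yes') is shared by Taxon 1 and Taxon 8 — a synapomorphy uniting that clade.
C4: derived state 'yes' in Taxon 4 only — an autapomorphy, so it tells us nothing about relationships among taxa.
Only Taxon 1, Taxon 2, and Taxon 8 show the derived state 'yes' for C5, supporting them as a clade.
All ingroup taxa share the derived state 'yes' for C6; it defines the ingroup but does not resolve relationships within it.
Most parsimonious ingroup topology: (((Taxon 2,(Taxon 8,Taxon 1)),Taxon 6),Taxon 4).
Changes per character on this tree: C1: 1; C2: 1; C3: 1; C4: 1; C5: 1; C6: 1.
Total = 6.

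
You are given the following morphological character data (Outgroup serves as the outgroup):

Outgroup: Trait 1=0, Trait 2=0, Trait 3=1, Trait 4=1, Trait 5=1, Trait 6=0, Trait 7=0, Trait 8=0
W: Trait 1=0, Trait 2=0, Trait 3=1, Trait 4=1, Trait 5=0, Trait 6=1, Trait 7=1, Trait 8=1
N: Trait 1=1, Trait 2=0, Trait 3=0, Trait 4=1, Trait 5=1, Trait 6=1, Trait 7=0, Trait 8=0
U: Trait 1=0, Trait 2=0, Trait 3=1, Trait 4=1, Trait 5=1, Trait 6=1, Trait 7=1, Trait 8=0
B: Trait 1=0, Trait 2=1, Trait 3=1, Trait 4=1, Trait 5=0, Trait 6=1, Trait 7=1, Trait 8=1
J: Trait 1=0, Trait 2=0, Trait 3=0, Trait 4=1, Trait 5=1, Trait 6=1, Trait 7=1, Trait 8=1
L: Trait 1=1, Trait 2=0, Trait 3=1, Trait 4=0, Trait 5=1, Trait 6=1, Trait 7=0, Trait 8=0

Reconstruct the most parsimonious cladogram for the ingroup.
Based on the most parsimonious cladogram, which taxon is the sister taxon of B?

Character polarity is set by the outgroup: the derived state is whichever differs from the outgroup's state, so for Trait 3, Trait 4, Trait 5 the derived state is '0', and for the remaining characters it is '1'.
Trait 1 (derived state '1') is shared by L and N — a synapomorphy uniting that clade.
Trait 2 (derived state '1') is unique to B (autapomorphy; uninformative for grouping).
Trait 3 (state '0') occurs in J and N but conflicts with the nesting implied by the other characters — most parsimoniously interpreted as homoplasy.
Trait 4: derived state '0' in L only — an autapomorphy, so it tells us nothing about relationships among taxa.
Trait 5: derived state '0' in B and W only — synapomorphy for {B, W}.
All ingroup taxa share the derived state '1' for Trait 6; it defines the ingroup but does not resolve relationships within it.
Trait 7: derived state '1' in B, J, U, and W only — synapomorphy for {B, J, U, W}.
Trait 8 (derived state '1') is shared by B, J, and W — a synapomorphy uniting that clade.
Most parsimonious ingroup topology: ((((W,B),J),U),(N,L)).
B and W form a cherry on this tree, so they are sister taxa.

W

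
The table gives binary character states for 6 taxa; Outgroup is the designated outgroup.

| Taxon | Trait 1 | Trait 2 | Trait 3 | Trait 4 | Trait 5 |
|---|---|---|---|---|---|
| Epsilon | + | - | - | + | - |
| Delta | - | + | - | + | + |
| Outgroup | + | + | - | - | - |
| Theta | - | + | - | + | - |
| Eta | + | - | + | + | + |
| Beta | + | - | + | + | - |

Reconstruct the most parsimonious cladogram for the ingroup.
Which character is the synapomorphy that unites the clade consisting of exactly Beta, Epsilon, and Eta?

Trait 2

Character polarity is set by the outgroup: the derived state is whichever differs from the outgroup's state, so for Trait 1, Trait 2 the derived state is '-', and for the remaining characters it is '+'.
Only Delta and Theta show the derived state '-' for Trait 1, supporting them as a clade.
Trait 2: derived state '-' in Beta, Epsilon, and Eta only — synapomorphy for {Beta, Epsilon, Eta}.
Trait 3 (derived state '+') is shared by Beta and Eta — a synapomorphy uniting that clade.
All ingroup taxa share the derived state '+' for Trait 4; it defines the ingroup but does not resolve relationships within it.
Trait 5 (state '+') occurs in Delta and Eta but conflicts with the nesting implied by the other characters — most parsimoniously interpreted as homoplasy.
Most parsimonious ingroup topology: ((Epsilon,(Beta,Eta)),(Delta,Theta)).
The clade {Beta, Epsilon, Eta} is supported by Trait 2: its derived state '-' occurs in exactly those taxa and in no other taxon (including the outgroup).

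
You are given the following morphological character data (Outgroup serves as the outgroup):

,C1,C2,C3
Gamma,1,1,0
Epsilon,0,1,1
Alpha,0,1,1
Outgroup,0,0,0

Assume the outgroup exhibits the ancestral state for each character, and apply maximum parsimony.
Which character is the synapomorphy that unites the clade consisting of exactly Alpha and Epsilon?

The outgroup has state '0' for every character, so '1' is the derived state throughout.
C1 (derived state '1') is unique to Gamma (autapomorphy; uninformative for grouping).
All ingroup taxa share the derived state '1' for C2; it defines the ingroup but does not resolve relationships within it.
Only Alpha and Epsilon show the derived state '1' for C3, supporting them as a clade.
Most parsimonious ingroup topology: ((Alpha,Epsilon),Gamma).
The clade {Alpha, Epsilon} is supported by C3: its derived state '1' occurs in exactly those taxa and in no other taxon (including the outgroup).

C3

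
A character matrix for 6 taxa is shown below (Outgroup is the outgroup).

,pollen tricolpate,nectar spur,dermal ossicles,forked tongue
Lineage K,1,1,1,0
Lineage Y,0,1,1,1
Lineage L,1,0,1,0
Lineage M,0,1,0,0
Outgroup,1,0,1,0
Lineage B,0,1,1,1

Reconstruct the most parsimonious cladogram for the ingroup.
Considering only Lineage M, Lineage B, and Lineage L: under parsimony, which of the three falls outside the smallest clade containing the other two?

Character polarity is set by the outgroup: the derived state is whichever differs from the outgroup's state, so for pollen tricolpate, dermal ossicles the derived state is '0', and for the remaining characters it is '1'.
Only Lineage B, Lineage M, and Lineage Y show the derived state '0' for pollen tricolpate, supporting them as a clade.
nectar spur: derived state '1' in Lineage B, Lineage K, Lineage M, and Lineage Y only — synapomorphy for {Lineage B, Lineage K, Lineage M, Lineage Y}.
dermal ossicles (derived state '0') is unique to Lineage M (autapomorphy; uninformative for grouping).
forked tongue: derived state '1' in Lineage B and Lineage Y only — synapomorphy for {Lineage B, Lineage Y}.
Most parsimonious ingroup topology: (((Lineage M,(Lineage Y,Lineage B)),Lineage K),Lineage L).
Lineage M and Lineage B share a more recent common ancestor with each other than either does with Lineage L, so Lineage L is the least closely related of the three.

Lineage L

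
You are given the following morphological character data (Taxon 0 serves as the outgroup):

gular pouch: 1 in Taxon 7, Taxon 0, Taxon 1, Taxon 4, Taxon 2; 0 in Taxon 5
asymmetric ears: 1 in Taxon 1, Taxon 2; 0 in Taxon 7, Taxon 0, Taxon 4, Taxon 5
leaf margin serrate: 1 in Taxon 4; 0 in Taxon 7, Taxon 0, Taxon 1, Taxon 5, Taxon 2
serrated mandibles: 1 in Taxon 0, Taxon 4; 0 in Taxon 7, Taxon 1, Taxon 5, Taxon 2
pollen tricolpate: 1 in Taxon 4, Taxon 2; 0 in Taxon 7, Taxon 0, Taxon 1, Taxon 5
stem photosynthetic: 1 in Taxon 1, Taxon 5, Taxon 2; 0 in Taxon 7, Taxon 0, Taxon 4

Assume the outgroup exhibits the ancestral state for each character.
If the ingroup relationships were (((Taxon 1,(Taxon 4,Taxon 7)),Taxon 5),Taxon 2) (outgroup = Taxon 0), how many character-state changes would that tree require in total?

Map each character onto (((Taxon 1,(Taxon 4,Taxon 7)),Taxon 5),Taxon 2) (rooted by Taxon 0) and count the minimum state changes it requires (Fitch parsimony):
gular pouch: 1; asymmetric ears: 2; leaf margin serrate: 1; serrated mandibles: 2; pollen tricolpate: 2; stem photosynthetic: 2.
Total tree length = 10.

10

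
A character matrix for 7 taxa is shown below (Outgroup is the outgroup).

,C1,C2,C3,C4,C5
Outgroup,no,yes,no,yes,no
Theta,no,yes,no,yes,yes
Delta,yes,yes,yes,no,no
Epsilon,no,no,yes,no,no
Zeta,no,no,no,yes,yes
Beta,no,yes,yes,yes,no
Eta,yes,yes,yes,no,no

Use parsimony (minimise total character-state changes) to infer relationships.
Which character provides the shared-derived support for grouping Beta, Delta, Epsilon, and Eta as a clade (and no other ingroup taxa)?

C3

Character polarity is set by the outgroup: the derived state is whichever differs from the outgroup's state, so for C2, C4 the derived state is 'no', and for the remaining characters it is 'yes'.
C1 (derived state 'yes') is shared by Delta and Eta — a synapomorphy uniting that clade.
C2 (state 'no') occurs in Epsilon and Zeta but conflicts with the nesting implied by the other characters — most parsimoniously interpreted as homoplasy.
C3: derived state 'yes' in Beta, Delta, Epsilon, and Eta only — synapomorphy for {Beta, Delta, Epsilon, Eta}.
Only Delta, Epsilon, and Eta show the derived state 'no' for C4, supporting them as a clade.
Only Theta and Zeta show the derived state 'yes' for C5, supporting them as a clade.
Most parsimonious ingroup topology: ((Theta,Zeta),(((Delta,Eta),Epsilon),Beta)).
The clade {Beta, Delta, Epsilon, Eta} is supported by C3: its derived state 'yes' occurs in exactly those taxa and in no other taxon (including the outgroup).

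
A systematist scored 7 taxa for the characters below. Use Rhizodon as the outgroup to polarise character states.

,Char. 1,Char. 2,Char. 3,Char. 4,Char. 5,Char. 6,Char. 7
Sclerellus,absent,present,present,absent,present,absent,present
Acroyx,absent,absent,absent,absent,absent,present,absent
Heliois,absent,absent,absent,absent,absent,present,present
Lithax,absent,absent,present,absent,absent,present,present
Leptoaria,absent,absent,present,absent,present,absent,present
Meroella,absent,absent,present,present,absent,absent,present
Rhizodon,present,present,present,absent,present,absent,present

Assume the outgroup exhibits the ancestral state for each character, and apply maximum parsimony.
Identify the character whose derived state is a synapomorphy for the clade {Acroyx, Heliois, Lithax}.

Char. 6

Character polarity is set by the outgroup: the derived state is whichever differs from the outgroup's state, so for Char. 1, Char. 2, Char. 3, Char. 5, Char. 7 the derived state is 'absent', and for the remaining characters it is 'present'.
Char. 1 (derived state 'absent') is shared by all ingroup taxa — unites the whole ingroup.
Char. 2 (derived state 'absent') is shared by Acroyx, Heliois, Leptoaria, Lithax, and Meroella — a synapomorphy uniting that clade.
Only Acroyx and Heliois show the derived state 'absent' for Char. 3, supporting them as a clade.
Char. 4: derived state 'present' in Meroella only — an autapomorphy, so it tells us nothing about relationships among taxa.
Char. 5: derived state 'absent' in Acroyx, Heliois, Lithax, and Meroella only — synapomorphy for {Acroyx, Heliois, Lithax, Meroella}.
Char. 6 (derived state 'present') is shared by Acroyx, Heliois, and Lithax — a synapomorphy uniting that clade.
Char. 7: derived state 'absent' in Acroyx only — an autapomorphy, so it tells us nothing about relationships among taxa.
Most parsimonious ingroup topology: ((((Lithax,(Acroyx,Heliois)),Meroella),Leptoaria),Sclerellus).
The clade {Acroyx, Heliois, Lithax} is supported by Char. 6: its derived state 'present' occurs in exactly those taxa and in no other taxon (including the outgroup).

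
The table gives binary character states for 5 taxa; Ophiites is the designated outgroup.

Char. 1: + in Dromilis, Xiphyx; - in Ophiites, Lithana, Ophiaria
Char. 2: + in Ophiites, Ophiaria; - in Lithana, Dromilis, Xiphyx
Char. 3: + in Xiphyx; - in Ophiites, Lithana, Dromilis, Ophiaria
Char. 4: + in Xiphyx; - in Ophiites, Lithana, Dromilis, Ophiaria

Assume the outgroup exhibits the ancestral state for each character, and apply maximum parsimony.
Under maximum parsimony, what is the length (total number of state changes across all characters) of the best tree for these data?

4

Character polarity is set by the outgroup: the derived state is whichever differs from the outgroup's state, so for Char. 2 the derived state is '-', and for the remaining characters it is '+'.
Char. 1 (derived state '+') is shared by Dromilis and Xiphyx — a synapomorphy uniting that clade.
Only Dromilis, Lithana, and Xiphyx show the derived state '-' for Char. 2, supporting them as a clade.
Char. 3 (derived state '+') is unique to Xiphyx (autapomorphy; uninformative for grouping).
Char. 4 (derived state '+') is unique to Xiphyx (autapomorphy; uninformative for grouping).
Most parsimonious ingroup topology: ((Lithana,(Dromilis,Xiphyx)),Ophiaria).
Changes per character on this tree: Char. 1: 1; Char. 2: 1; Char. 3: 1; Char. 4: 1.
Total = 4.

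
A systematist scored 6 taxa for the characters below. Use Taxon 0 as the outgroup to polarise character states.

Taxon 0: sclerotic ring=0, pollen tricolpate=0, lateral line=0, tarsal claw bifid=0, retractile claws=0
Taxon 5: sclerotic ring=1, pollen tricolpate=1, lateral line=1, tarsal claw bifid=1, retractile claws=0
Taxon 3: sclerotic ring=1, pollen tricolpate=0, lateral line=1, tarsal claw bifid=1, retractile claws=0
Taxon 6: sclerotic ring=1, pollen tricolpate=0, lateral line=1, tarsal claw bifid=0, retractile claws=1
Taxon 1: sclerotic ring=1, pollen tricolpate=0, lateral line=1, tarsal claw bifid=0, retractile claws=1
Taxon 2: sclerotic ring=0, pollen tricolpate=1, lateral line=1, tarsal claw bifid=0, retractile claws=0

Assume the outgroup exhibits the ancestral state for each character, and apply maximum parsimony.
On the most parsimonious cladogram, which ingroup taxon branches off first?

The outgroup has state '0' for every character, so '1' is the derived state throughout.
Only Taxon 1, Taxon 3, Taxon 5, and Taxon 6 show the derived state '1' for sclerotic ring, supporting them as a clade.
pollen tricolpate groups Taxon 2 and Taxon 5, which is incompatible with the clades supported by the remaining characters; treating it as convergent (homoplasy) costs fewer steps than any alternative tree.
lateral line (derived state '1') is shared by all ingroup taxa — unites the whole ingroup.
tarsal claw bifid (derived state '1') is shared by Taxon 3 and Taxon 5 — a synapomorphy uniting that clade.
retractile claws (derived state '1') is shared by Taxon 1 and Taxon 6 — a synapomorphy uniting that clade.
Most parsimonious ingroup topology: (((Taxon 5,Taxon 3),(Taxon 6,Taxon 1)),Taxon 2).
Taxon 2 is sister to the clade containing all other ingroup taxa, so it is the earliest-diverging (most basal) ingroup lineage.

Taxon 2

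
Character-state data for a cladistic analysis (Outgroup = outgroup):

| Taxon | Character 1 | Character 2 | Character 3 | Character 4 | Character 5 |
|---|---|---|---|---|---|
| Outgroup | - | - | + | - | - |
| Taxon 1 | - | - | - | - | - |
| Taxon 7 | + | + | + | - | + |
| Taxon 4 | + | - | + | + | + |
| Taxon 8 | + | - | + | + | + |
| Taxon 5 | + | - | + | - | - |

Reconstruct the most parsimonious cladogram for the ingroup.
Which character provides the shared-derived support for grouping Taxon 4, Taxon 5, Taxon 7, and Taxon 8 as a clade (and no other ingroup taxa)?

Character polarity is set by the outgroup: the derived state is whichever differs from the outgroup's state, so for Character 3 the derived state is '-', and for the remaining characters it is '+'.
Only Taxon 4, Taxon 5, Taxon 7, and Taxon 8 show the derived state '+' for Character 1, supporting them as a clade.
Character 2: derived state '+' in Taxon 7 only — an autapomorphy, so it tells us nothing about relationships among taxa.
Character 3 (derived state '-') is unique to Taxon 1 (autapomorphy; uninformative for grouping).
Character 4: derived state '+' in Taxon 4 and Taxon 8 only — synapomorphy for {Taxon 4, Taxon 8}.
Character 5: derived state '+' in Taxon 4, Taxon 7, and Taxon 8 only — synapomorphy for {Taxon 4, Taxon 7, Taxon 8}.
Most parsimonious ingroup topology: (Taxon 1,((Taxon 7,(Taxon 4,Taxon 8)),Taxon 5)).
The clade {Taxon 4, Taxon 5, Taxon 7, Taxon 8} is supported by Character 1: its derived state '+' occurs in exactly those taxa and in no other taxon (including the outgroup).

Character 1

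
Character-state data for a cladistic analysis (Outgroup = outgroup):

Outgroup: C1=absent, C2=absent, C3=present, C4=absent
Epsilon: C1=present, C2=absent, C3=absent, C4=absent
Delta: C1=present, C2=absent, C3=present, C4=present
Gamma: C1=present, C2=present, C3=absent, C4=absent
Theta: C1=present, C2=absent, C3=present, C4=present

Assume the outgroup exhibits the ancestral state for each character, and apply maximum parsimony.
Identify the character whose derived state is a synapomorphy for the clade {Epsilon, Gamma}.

C3

Character polarity is set by the outgroup: the derived state is whichever differs from the outgroup's state, so for C3 the derived state is 'absent', and for the remaining characters it is 'present'.
All ingroup taxa share the derived state 'present' for C1; it defines the ingroup but does not resolve relationships within it.
C2 (derived state 'present') is unique to Gamma (autapomorphy; uninformative for grouping).
C3 (derived state 'absent') is shared by Epsilon and Gamma — a synapomorphy uniting that clade.
Only Delta and Theta show the derived state 'present' for C4, supporting them as a clade.
Most parsimonious ingroup topology: ((Epsilon,Gamma),(Delta,Theta)).
The clade {Epsilon, Gamma} is supported by C3: its derived state 'absent' occurs in exactly those taxa and in no other taxon (including the outgroup).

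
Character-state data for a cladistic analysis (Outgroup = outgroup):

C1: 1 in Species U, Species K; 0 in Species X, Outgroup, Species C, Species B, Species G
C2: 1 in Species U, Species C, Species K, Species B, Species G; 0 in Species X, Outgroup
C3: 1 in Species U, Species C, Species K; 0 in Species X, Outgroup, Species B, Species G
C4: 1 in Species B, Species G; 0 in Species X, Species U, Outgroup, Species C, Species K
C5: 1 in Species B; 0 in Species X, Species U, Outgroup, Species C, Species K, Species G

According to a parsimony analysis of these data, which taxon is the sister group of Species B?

The outgroup has state '0' for every character, so '1' is the derived state throughout.
C1 (derived state '1') is shared by Species K and Species U — a synapomorphy uniting that clade.
C2: derived state '1' in Species B, Species C, Species G, Species K, and Species U only — synapomorphy for {Species B, Species C, Species G, Species K, Species U}.
Only Species C, Species K, and Species U show the derived state '1' for C3, supporting them as a clade.
Only Species B and Species G show the derived state '1' for C4, supporting them as a clade.
C5: derived state '1' in Species B only — an autapomorphy, so it tells us nothing about relationships among taxa.
Most parsimonious ingroup topology: (((Species G,Species B),(Species C,(Species K,Species U))),Species X).
Species B and Species G form a cherry on this tree, so they are sister taxa.

Species G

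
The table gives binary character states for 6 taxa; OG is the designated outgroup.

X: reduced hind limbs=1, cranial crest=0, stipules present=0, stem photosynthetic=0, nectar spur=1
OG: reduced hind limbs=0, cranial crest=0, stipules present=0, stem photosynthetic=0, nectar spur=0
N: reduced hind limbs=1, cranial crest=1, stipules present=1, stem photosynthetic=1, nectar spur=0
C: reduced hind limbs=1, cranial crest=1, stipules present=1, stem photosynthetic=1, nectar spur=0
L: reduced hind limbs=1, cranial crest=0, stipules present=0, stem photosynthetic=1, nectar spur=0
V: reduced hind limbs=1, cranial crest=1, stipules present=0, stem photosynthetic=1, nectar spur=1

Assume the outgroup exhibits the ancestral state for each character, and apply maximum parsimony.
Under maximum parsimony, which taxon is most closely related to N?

C

The outgroup has state '0' for every character, so '1' is the derived state throughout.
reduced hind limbs (derived state '1') is shared by all ingroup taxa — unites the whole ingroup.
Only C, N, and V show the derived state '1' for cranial crest, supporting them as a clade.
stipules present: derived state '1' in C and N only — synapomorphy for {C, N}.
stem photosynthetic (derived state '1') is shared by C, L, N, and V — a synapomorphy uniting that clade.
nectar spur (state '1') occurs in V and X but conflicts with the nesting implied by the other characters — most parsimoniously interpreted as homoplasy.
Most parsimonious ingroup topology: ((((N,C),V),L),X).
N and C form a cherry on this tree, so they are sister taxa.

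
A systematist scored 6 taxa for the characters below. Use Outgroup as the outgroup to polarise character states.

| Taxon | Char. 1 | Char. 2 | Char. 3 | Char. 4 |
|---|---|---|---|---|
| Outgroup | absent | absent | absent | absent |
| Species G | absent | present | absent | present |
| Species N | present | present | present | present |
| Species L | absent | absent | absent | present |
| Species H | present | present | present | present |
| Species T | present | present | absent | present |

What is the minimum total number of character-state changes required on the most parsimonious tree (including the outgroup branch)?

The outgroup has state 'absent' for every character, so 'present' is the derived state throughout.
Char. 1: derived state 'present' in Species H, Species N, and Species T only — synapomorphy for {Species H, Species N, Species T}.
Char. 2 (derived state 'present') is shared by Species G, Species H, Species N, and Species T — a synapomorphy uniting that clade.
Char. 3: derived state 'present' in Species H and Species N only — synapomorphy for {Species H, Species N}.
Char. 4 (derived state 'present') is shared by all ingroup taxa — unites the whole ingroup.
Most parsimonious ingroup topology: ((Species G,((Species N,Species H),Species T)),Species L).
Changes per character on this tree: Char. 1: 1; Char. 2: 1; Char. 3: 1; Char. 4: 1.
Total = 4.

4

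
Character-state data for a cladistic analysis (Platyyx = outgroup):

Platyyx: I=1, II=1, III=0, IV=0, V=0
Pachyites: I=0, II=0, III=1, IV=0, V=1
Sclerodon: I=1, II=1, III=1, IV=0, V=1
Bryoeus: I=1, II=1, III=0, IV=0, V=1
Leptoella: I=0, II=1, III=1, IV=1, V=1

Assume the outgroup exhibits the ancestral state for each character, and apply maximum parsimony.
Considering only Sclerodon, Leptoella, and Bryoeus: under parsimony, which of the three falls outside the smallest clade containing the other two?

Bryoeus

Character polarity is set by the outgroup: the derived state is whichever differs from the outgroup's state, so for I, II the derived state is '0', and for the remaining characters it is '1'.
I (derived state '0') is shared by Leptoella and Pachyites — a synapomorphy uniting that clade.
II: derived state '0' in Pachyites only — an autapomorphy, so it tells us nothing about relationships among taxa.
Only Leptoella, Pachyites, and Sclerodon show the derived state '1' for III, supporting them as a clade.
IV: derived state '1' in Leptoella only — an autapomorphy, so it tells us nothing about relationships among taxa.
V (derived state '1') is shared by all ingroup taxa — unites the whole ingroup.
Most parsimonious ingroup topology: (((Pachyites,Leptoella),Sclerodon),Bryoeus).
Sclerodon and Leptoella share a more recent common ancestor with each other than either does with Bryoeus, so Bryoeus is the least closely related of the three.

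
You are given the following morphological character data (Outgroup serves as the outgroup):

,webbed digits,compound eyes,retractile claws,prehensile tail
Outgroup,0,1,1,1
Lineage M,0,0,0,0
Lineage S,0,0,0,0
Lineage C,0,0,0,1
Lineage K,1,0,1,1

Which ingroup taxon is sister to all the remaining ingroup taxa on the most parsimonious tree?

Character polarity is set by the outgroup: the derived state is whichever differs from the outgroup's state, so for compound eyes, retractile claws, prehensile tail the derived state is '0', and for the remaining characters it is '1'.
webbed digits (derived state '1') is unique to Lineage K (autapomorphy; uninformative for grouping).
All ingroup taxa share the derived state '0' for compound eyes; it defines the ingroup but does not resolve relationships within it.
Only Lineage C, Lineage M, and Lineage S show the derived state '0' for retractile claws, supporting them as a clade.
Only Lineage M and Lineage S show the derived state '0' for prehensile tail, supporting them as a clade.
Most parsimonious ingroup topology: (((Lineage M,Lineage S),Lineage C),Lineage K).
Lineage K is sister to the clade containing all other ingroup taxa, so it is the earliest-diverging (most basal) ingroup lineage.

Lineage K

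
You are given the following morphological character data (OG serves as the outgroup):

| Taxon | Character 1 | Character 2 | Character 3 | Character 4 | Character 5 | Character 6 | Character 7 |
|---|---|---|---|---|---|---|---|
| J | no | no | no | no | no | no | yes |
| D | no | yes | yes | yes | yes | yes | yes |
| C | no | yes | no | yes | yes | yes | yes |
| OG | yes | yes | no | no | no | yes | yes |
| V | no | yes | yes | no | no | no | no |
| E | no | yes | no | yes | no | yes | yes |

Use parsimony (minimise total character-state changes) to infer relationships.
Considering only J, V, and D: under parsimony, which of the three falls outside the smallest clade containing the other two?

D

Character polarity is set by the outgroup: the derived state is whichever differs from the outgroup's state, so for Character 1, Character 2, Character 6, Character 7 the derived state is 'no', and for the remaining characters it is 'yes'.
Character 1 (derived state 'no') is shared by all ingroup taxa — unites the whole ingroup.
Character 2 (derived state 'no') is unique to J (autapomorphy; uninformative for grouping).
Character 3 (state 'yes') occurs in D and V but conflicts with the nesting implied by the other characters — most parsimoniously interpreted as homoplasy.
Character 4: derived state 'yes' in C, D, and E only — synapomorphy for {C, D, E}.
Character 5: derived state 'yes' in C and D only — synapomorphy for {C, D}.
Character 6: derived state 'no' in J and V only — synapomorphy for {J, V}.
Character 7 (derived state 'no') is unique to V (autapomorphy; uninformative for grouping).
Most parsimonious ingroup topology: ((E,(C,D)),(V,J)).
V and J share a more recent common ancestor with each other than either does with D, so D is the least closely related of the three.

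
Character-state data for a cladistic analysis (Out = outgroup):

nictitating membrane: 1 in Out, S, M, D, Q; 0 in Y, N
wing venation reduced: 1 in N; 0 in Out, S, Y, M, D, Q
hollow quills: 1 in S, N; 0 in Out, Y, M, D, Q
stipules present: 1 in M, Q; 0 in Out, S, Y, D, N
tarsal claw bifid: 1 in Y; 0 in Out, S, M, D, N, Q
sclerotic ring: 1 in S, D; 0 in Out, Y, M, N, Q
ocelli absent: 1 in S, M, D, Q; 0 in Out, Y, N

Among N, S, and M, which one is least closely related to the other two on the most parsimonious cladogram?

Character polarity is set by the outgroup: the derived state is whichever differs from the outgroup's state, so for nictitating membrane the derived state is '0', and for the remaining characters it is '1'.
nictitating membrane: derived state '0' in N and Y only — synapomorphy for {N, Y}.
wing venation reduced: derived state '1' in N only — an autapomorphy, so it tells us nothing about relationships among taxa.
hollow quills groups N and S, which is incompatible with the clades supported by the remaining characters; treating it as convergent (homoplasy) costs fewer steps than any alternative tree.
stipules present: derived state '1' in M and Q only — synapomorphy for {M, Q}.
tarsal claw bifid (derived state '1') is unique to Y (autapomorphy; uninformative for grouping).
sclerotic ring: derived state '1' in D and S only — synapomorphy for {D, S}.
ocelli absent (derived state '1') is shared by D, M, Q, and S — a synapomorphy uniting that clade.
Most parsimonious ingroup topology: (((S,D),(M,Q)),(Y,N)).
S and M share a more recent common ancestor with each other than either does with N, so N is the least closely related of the three.

N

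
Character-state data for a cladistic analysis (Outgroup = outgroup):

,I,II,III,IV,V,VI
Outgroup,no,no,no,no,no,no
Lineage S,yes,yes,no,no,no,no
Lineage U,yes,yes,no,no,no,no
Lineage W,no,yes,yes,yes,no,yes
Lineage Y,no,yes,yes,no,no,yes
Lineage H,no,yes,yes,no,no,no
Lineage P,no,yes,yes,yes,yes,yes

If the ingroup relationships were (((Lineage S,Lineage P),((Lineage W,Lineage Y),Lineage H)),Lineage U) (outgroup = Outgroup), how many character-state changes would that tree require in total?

10

Map each character onto (((Lineage S,Lineage P),((Lineage W,Lineage Y),Lineage H)),Lineage U) (rooted by Outgroup) and count the minimum state changes it requires (Fitch parsimony):
I: 2; II: 1; III: 2; IV: 2; V: 1; VI: 2.
Total tree length = 10.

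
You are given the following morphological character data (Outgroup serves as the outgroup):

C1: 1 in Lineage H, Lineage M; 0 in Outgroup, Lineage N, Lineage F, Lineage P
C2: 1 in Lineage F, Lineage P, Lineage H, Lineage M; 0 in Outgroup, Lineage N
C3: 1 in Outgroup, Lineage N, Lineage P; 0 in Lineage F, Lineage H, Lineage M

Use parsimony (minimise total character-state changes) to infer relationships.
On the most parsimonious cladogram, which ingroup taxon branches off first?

Lineage N

Character polarity is set by the outgroup: the derived state is whichever differs from the outgroup's state, so for C3 the derived state is '0', and for the remaining characters it is '1'.
Only Lineage H and Lineage M show the derived state '1' for C1, supporting them as a clade.
C2: derived state '1' in Lineage F, Lineage H, Lineage M, and Lineage P only — synapomorphy for {Lineage F, Lineage H, Lineage M, Lineage P}.
C3 (derived state '0') is shared by Lineage F, Lineage H, and Lineage M — a synapomorphy uniting that clade.
Most parsimonious ingroup topology: (Lineage N,((Lineage F,(Lineage H,Lineage M)),Lineage P)).
Lineage N is sister to the clade containing all other ingroup taxa, so it is the earliest-diverging (most basal) ingroup lineage.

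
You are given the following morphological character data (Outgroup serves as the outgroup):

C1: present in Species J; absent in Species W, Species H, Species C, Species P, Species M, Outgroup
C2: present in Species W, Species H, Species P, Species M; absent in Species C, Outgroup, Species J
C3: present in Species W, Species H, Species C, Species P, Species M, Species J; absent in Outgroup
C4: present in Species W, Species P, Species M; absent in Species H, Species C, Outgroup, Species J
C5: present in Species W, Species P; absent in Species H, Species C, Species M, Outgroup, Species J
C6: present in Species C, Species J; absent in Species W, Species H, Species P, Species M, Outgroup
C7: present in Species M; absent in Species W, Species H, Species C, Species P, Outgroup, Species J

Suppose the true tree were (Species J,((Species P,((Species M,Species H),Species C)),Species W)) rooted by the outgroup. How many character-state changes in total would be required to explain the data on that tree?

12

Map each character onto (Species J,((Species P,((Species M,Species H),Species C)),Species W)) (rooted by Outgroup) and count the minimum state changes it requires (Fitch parsimony):
C1: 1; C2: 2; C3: 1; C4: 3; C5: 2; C6: 2; C7: 1.
Total tree length = 12.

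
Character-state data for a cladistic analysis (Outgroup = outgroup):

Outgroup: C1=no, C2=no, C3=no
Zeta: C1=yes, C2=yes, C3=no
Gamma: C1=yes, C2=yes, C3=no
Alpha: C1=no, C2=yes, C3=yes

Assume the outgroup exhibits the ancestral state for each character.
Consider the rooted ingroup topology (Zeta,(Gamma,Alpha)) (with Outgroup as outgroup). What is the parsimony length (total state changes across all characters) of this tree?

Map each character onto (Zeta,(Gamma,Alpha)) (rooted by Outgroup) and count the minimum state changes it requires (Fitch parsimony):
C1: 2; C2: 1; C3: 1.
Total tree length = 4.

4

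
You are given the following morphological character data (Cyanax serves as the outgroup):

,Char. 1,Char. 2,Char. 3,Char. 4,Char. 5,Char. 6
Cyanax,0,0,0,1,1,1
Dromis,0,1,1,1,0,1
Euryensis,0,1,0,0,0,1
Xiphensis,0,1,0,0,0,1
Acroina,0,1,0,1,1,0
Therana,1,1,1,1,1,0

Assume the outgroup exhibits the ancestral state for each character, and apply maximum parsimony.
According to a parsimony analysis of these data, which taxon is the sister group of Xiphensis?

Character polarity is set by the outgroup: the derived state is whichever differs from the outgroup's state, so for Char. 4, Char. 5, Char. 6 the derived state is '0', and for the remaining characters it is '1'.
Char. 1 (derived state '1') is unique to Therana (autapomorphy; uninformative for grouping).
All ingroup taxa share the derived state '1' for Char. 2; it defines the ingroup but does not resolve relationships within it.
Char. 3 groups Dromis and Therana, which is incompatible with the clades supported by the remaining characters; treating it as convergent (homoplasy) costs fewer steps than any alternative tree.
Char. 4 (derived state '0') is shared by Euryensis and Xiphensis — a synapomorphy uniting that clade.
Char. 5 (derived state '0') is shared by Dromis, Euryensis, and Xiphensis — a synapomorphy uniting that clade.
Char. 6 (derived state '0') is shared by Acroina and Therana — a synapomorphy uniting that clade.
Most parsimonious ingroup topology: ((Dromis,(Euryensis,Xiphensis)),(Acroina,Therana)).
Xiphensis and Euryensis form a cherry on this tree, so they are sister taxa.

Euryensis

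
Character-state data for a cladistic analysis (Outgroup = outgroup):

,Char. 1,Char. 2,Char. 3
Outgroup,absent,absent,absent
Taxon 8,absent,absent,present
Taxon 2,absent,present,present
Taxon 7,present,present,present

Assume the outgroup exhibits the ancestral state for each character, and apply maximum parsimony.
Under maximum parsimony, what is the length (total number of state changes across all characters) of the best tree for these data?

3

The outgroup has state 'absent' for every character, so 'present' is the derived state throughout.
Char. 1 (derived state 'present') is unique to Taxon 7 (autapomorphy; uninformative for grouping).
Char. 2: derived state 'present' in Taxon 2 and Taxon 7 only — synapomorphy for {Taxon 2, Taxon 7}.
All ingroup taxa share the derived state 'present' for Char. 3; it defines the ingroup but does not resolve relationships within it.
Most parsimonious ingroup topology: (Taxon 8,(Taxon 2,Taxon 7)).
Changes per character on this tree: Char. 1: 1; Char. 2: 1; Char. 3: 1.
Total = 3.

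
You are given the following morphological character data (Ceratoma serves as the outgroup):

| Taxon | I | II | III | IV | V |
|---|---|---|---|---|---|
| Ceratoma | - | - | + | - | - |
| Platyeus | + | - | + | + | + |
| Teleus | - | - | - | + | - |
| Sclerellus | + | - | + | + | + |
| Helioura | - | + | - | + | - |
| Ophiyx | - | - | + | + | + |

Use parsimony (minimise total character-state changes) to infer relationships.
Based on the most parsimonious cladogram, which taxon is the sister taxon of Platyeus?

Character polarity is set by the outgroup: the derived state is whichever differs from the outgroup's state, so for III the derived state is '-', and for the remaining characters it is '+'.
Only Platyeus and Sclerellus show the derived state '+' for I, supporting them as a clade.
II (derived state '+') is unique to Helioura (autapomorphy; uninformative for grouping).
Only Helioura and Teleus show the derived state '-' for III, supporting them as a clade.
All ingroup taxa share the derived state '+' for IV; it defines the ingroup but does not resolve relationships within it.
V: derived state '+' in Ophiyx, Platyeus, and Sclerellus only — synapomorphy for {Ophiyx, Platyeus, Sclerellus}.
Most parsimonious ingroup topology: (((Platyeus,Sclerellus),Ophiyx),(Teleus,Helioura)).
Platyeus and Sclerellus form a cherry on this tree, so they are sister taxa.

Sclerellus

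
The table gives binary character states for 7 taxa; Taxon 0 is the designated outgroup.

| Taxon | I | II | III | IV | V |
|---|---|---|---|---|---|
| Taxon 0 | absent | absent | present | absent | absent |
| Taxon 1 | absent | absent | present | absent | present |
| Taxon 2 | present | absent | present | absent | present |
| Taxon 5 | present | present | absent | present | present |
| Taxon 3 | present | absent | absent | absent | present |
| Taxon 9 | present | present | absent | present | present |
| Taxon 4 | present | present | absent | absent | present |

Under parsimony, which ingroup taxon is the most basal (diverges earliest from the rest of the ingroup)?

Taxon 1

Character polarity is set by the outgroup: the derived state is whichever differs from the outgroup's state, so for III the derived state is 'absent', and for the remaining characters it is 'present'.
I: derived state 'present' in Taxon 2, Taxon 3, Taxon 4, Taxon 5, and Taxon 9 only — synapomorphy for {Taxon 2, Taxon 3, Taxon 4, Taxon 5, Taxon 9}.
II: derived state 'present' in Taxon 4, Taxon 5, and Taxon 9 only — synapomorphy for {Taxon 4, Taxon 5, Taxon 9}.
Only Taxon 3, Taxon 4, Taxon 5, and Taxon 9 show the derived state 'absent' for III, supporting them as a clade.
IV: derived state 'present' in Taxon 5 and Taxon 9 only — synapomorphy for {Taxon 5, Taxon 9}.
All ingroup taxa share the derived state 'present' for V; it defines the ingroup but does not resolve relationships within it.
Most parsimonious ingroup topology: (Taxon 1,(Taxon 2,(((Taxon 5,Taxon 9),Taxon 4),Taxon 3))).
Taxon 1 is sister to the clade containing all other ingroup taxa, so it is the earliest-diverging (most basal) ingroup lineage.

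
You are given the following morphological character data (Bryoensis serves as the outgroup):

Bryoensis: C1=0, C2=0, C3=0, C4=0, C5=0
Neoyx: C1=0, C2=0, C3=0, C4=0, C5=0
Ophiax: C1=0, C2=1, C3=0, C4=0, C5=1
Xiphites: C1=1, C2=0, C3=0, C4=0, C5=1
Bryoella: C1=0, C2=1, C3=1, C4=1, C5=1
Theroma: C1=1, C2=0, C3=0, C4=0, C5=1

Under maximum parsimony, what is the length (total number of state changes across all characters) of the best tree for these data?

5

The outgroup has state '0' for every character, so '1' is the derived state throughout.
C1 (derived state '1') is shared by Theroma and Xiphites — a synapomorphy uniting that clade.
Only Bryoella and Ophiax show the derived state '1' for C2, supporting them as a clade.
C3: derived state '1' in Bryoella only — an autapomorphy, so it tells us nothing about relationships among taxa.
C4 (derived state '1') is unique to Bryoella (autapomorphy; uninformative for grouping).
Only Bryoella, Ophiax, Theroma, and Xiphites show the derived state '1' for C5, supporting them as a clade.
Most parsimonious ingroup topology: (Neoyx,((Ophiax,Bryoella),(Xiphites,Theroma))).
Changes per character on this tree: C1: 1; C2: 1; C3: 1; C4: 1; C5: 1.
Total = 5.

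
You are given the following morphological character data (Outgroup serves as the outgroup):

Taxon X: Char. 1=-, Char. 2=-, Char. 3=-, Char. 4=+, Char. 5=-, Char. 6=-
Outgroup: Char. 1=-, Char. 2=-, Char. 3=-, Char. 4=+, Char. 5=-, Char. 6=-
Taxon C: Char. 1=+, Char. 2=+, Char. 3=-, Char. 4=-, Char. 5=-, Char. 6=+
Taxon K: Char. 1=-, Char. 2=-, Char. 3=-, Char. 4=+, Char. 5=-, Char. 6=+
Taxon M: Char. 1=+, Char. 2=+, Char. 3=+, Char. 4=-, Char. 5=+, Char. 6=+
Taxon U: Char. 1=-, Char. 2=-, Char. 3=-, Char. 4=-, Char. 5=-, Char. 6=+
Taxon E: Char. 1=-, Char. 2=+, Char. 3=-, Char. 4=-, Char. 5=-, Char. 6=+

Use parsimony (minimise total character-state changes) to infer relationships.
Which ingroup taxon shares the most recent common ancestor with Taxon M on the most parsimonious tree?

Character polarity is set by the outgroup: the derived state is whichever differs from the outgroup's state, so for Char. 4 the derived state is '-', and for the remaining characters it is '+'.
Only Taxon C and Taxon M show the derived state '+' for Char. 1, supporting them as a clade.
Only Taxon C, Taxon E, and Taxon M show the derived state '+' for Char. 2, supporting them as a clade.
Char. 3: derived state '+' in Taxon M only — an autapomorphy, so it tells us nothing about relationships among taxa.
Char. 4: derived state '-' in Taxon C, Taxon E, Taxon M, and Taxon U only — synapomorphy for {Taxon C, Taxon E, Taxon M, Taxon U}.
Char. 5: derived state '+' in Taxon M only — an autapomorphy, so it tells us nothing about relationships among taxa.
Char. 6 (derived state '+') is shared by Taxon C, Taxon E, Taxon K, Taxon M, and Taxon U — a synapomorphy uniting that clade.
Most parsimonious ingroup topology: (((((Taxon C,Taxon M),Taxon E),Taxon U),Taxon K),Taxon X).
Taxon M and Taxon C form a cherry on this tree, so they are sister taxa.

Taxon C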